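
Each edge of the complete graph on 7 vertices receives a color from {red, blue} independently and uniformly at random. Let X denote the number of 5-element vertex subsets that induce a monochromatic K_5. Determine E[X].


Let X = Σ_S X_S over the C(7, 5) = 21 subsets S of size 5, where X_S = 1 if the K_5 on S is monochromatic.
For a fixed S, the K_5 on S has C(5, 2) = 10 edges. P[all 10 edges red] = (1/2)^10, and likewise for blue, so P[monochromatic] = 2·(1/2)^10 = 2^{1 − 10} = 1/512.
By linearity of expectation: E[X] = C(7, 5) · 2^{1 − 10} = 21 · 1/512 = 21/512.
Numerically: E[X] ≈ 0.041016.

E[X] = C(7,5)·2^(1−C(5,2)) = 21/512 ≈ 0.041016.


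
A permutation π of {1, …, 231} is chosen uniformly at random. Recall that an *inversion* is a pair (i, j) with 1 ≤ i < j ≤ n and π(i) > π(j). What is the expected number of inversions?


Write X = Σ X_I over the C(231, 2) = 26565 pairs i < j, with X_I the indicator of one inversion.
There are 26565 indicators.
For each fixed pair i < j, the values π(i) and π(j) are two distinct elements of {1, …, 231} in uniformly random order; by symmetry P[π(i) > π(j)] = 1/2.
By linearity: E[X] = 26565 · (1/2) = C(231, 2) · (1/2) = 26565/2 = 26565/2 ≈ 13282.5000.

E[X] = 26565/2 = 13282.5000.


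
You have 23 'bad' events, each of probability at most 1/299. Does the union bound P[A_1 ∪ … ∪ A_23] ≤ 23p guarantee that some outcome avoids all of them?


Union bound: P[∪_{i=1}^{23} A_i] ≤ Σ_i P[A_i] ≤ 23·p = 23·(1/299) = 1/13.
Numerically: 1/13 ≈ 0.076923.
Is 1/13 < 1? YES.
Since P[∪ A_i] ≤ 1/13 < 1, the complement has P[∩ A_i^c] ≥ 1 − 1/13 = 12/13 > 0, so some outcome avoids every A_i.

23·p = 1/13 ≈ 0.076923; existence CERTIFIED by the union bound.


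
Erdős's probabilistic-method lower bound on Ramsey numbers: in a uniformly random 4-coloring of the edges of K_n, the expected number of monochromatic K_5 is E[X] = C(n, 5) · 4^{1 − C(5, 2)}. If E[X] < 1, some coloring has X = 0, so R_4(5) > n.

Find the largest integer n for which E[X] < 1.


We need C(n, 5) · 4^{1 − 10} < 1, i.e. C(n, 5) < 4^{10 − 1} = 262144.
Check values of n near the boundary:
  n = 30: C(30, 5) = 142506; 142506 < 262144? YES
  n = 31: C(31, 5) = 169911; 169911 < 262144? YES
  n = 32: C(32, 5) = 201376; 201376 < 262144? YES
  n = 33: C(33, 5) = 237336; 237336 < 262144? YES
  n = 34: C(34, 5) = 278256; 278256 < 262144? NO
The largest n with C(n, 5) < 262144 is n = 33 (where E[X] = 29667/32768 ≈ 0.905). Hence R_4(5) > 33, i.e. R_4(5) ≥ 34.

Largest n = 33; hence R_4(5) > 33.


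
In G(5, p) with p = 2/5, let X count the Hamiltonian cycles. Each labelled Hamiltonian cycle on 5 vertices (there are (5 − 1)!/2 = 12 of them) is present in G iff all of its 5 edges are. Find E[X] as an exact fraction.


K_5 has (5 − 1)!/2 = 12 labelled Hamiltonian cycles.
For each such Hamiltonian cycle H, let X_H = 1 if all 5 edges of H are present in G. Then P[X_H = 1] = p^{5} = (2/5)^{5} = 32/3125.
By linearity: E[X] = Σ_H E[X_H] = 12 · p^{5} = 12 · 32/3125 = 384/3125.
Numerically: E[X] ≈ 0.123.

E[X] = 12 · (2/5)^{5} = 384/3125 ≈ 0.123.


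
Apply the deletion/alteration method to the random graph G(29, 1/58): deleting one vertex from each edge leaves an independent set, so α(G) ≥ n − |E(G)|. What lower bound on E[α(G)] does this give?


E[|E(G)|] = C(29, 2)·p = 406 · (1/58) = 7.
E[α(G)] ≥ n − E[|E(G)|] = 29 − 7 = 22.
Numerically: ≈ 22.000000.
(This is only a lower bound; the true E[α(G)] may be larger.)

E[α(G)] ≥ 22 ≈ 22.000000.


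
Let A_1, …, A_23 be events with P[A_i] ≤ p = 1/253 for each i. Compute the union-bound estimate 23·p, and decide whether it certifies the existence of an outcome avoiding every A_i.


Union bound: P[∪_{i=1}^{23} A_i] ≤ Σ_i P[A_i] ≤ 23·p = 23·(1/253) = 1/11.
Numerically: 1/11 ≈ 0.091.
Is 1/11 < 1? YES.
Since P[∪ A_i] ≤ 1/11 < 1, the complement has P[∩ A_i^c] ≥ 1 − 1/11 = 10/11 > 0, so some outcome avoids every A_i.

23·p = 1/11 ≈ 0.091; existence CERTIFIED by the union bound.


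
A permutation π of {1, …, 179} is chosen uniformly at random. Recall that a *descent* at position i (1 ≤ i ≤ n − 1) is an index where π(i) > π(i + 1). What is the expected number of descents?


Write X = Σ X_I over i = 1, …, 178, with X_I the indicator of one descent.
There are 178 indicators.
For each fixed i, the pair (π(i), π(i+1)) is a uniformly random ordered pair of distinct values from {1, …, 179}; by symmetry P[π(i) > π(i+1)] = 1/2.
By linearity: E[X] = 178 · (1/2) = (179 − 1) · (1/2) = 89 ≈ 89.000.

E[X] = 89 = 89.000.


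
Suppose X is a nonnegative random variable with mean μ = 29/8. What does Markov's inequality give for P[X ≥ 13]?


μ = E[X] = 29/8, a = 13.
Markov: P[X ≥ 13] ≤ μ/a = (29/8)/13 = 29/104.
Numerically: ≈ 0.27885.
(Since a = 13 > μ = 3.62500, the bound 29/104 is < 1 and informative.)

P[X ≥ 13] ≤ 29/104 ≈ 0.27885.


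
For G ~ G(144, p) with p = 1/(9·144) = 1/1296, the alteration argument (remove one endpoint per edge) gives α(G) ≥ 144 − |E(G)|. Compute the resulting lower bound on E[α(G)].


E[|E(G)|] = C(144, 2)·p = 10296 · (1/1296) = 143/18.
E[α(G)] ≥ n − E[|E(G)|] = 144 − 143/18 = 2449/18.
Numerically: ≈ 136.056.
(This is only a lower bound; the true E[α(G)] may be larger.)

E[α(G)] ≥ 2449/18 ≈ 136.056.


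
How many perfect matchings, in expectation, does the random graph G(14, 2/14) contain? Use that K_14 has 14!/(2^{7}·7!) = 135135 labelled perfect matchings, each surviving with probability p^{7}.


K_14 has 14!/(2^{7}·7!) = 135135 labelled perfect matchings.
For each such perfect matching H, let X_H = 1 if all 7 edges of H are present in G. Then P[X_H = 1] = p^{7} = (1/7)^{7} = 1/823543.
Summing the indicators: E[X] = Σ_H E[X_H] = 135135 · p^{7} = 135135 · 1/823543 = 19305/117649.
Numerically: E[X] ≈ 0.16409.

E[X] = 135135 · (1/7)^{7} = 19305/117649 ≈ 0.16409.


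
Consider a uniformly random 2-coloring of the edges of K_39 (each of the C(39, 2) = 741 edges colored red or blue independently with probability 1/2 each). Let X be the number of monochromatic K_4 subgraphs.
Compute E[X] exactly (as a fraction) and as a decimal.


Let X = Σ_S X_S over the C(39, 4) = 82251 subsets S of size 4, where X_S = 1 if the K_4 on S is monochromatic.
For a fixed S, the K_4 on S has C(4, 2) = 6 edges. P[all 6 edges red] = (1/2)^6, and likewise for blue, so P[monochromatic] = 2·(1/2)^6 = 2^{1 − 6} = 1/32.
By linearity: E[X] = C(39, 4) · 2^{1 − 6} = 82251 · 1/32 = 82251/32.
Numerically: E[X] ≈ 2570.3438.

E[X] = C(39,4)·2^(1−C(4,2)) = 82251/32 ≈ 2570.3438.


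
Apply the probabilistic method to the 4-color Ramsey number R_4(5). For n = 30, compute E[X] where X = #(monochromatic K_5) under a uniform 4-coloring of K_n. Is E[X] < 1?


E[X] = C(30, 5) · 4^{1 − 10} = 142506 · 4^{−9} = 142506/262144.
As a reduced fraction: E[X] = 71253/131072 ≈ 0.54362.
Is E[X] < 1? YES.
Since E[X] < 1, there exists a 4-coloring of K_{30} with no monochromatic K_5; hence R_4(5) > 30.

E[X] = 71253/131072 ≈ 0.54362; E[X] < 1, so R_4(5) > 30.


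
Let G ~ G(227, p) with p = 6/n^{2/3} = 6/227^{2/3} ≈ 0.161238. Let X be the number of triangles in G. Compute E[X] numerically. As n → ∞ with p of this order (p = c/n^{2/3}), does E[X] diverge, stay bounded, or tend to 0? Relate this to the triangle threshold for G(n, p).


Number of potential triangles: C(227, 3) = 1923825.
Each occurs with probability p³ ≈ (0.161238)³ ≈ 4.19181432e-03.
By linearity: E[X] = C(227, 3)·p³ ≈ 1923825 · 4.19181432e-03 ≈ 8064.317181.
Since α = 2/3 < 1, p = c/n^{2/3} ≫ 1/n is above the triangle threshold p ~ 1/n. Asymptotically E[X] ~ (c³/6)·n^{3(1−α)} = (6³/6)·n^{1} → ∞; triangles are abundant w.h.p.

E[X] ≈ 8064.317181; in regime p = Θ(1/n^{2/3}) E[X] diverges (above the triangle threshold p ~ 1/n).


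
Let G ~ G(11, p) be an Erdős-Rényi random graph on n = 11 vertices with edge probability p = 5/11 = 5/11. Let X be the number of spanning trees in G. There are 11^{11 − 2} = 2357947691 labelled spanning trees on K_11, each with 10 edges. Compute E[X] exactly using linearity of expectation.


K_11 has 11^{11 − 2} = 2357947691 labelled spanning trees.
For each such spanning tree H, let X_H = 1 if all 10 edges of H are present in G. Then P[X_H = 1] = p^{10} = (5/11)^{10} = 9765625/25937424601.
By linearity: E[X] = Σ_H E[X_H] = 2357947691 · p^{10} = 2357947691 · 9765625/25937424601 = 9765625/11.
Numerically: E[X] ≈ 887784.

E[X] = 2357947691 · (5/11)^{10} = 9765625/11 ≈ 887784.


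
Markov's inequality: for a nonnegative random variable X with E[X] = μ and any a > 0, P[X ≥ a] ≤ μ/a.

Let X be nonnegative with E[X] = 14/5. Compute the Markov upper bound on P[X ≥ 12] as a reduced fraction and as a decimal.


μ = E[X] = 14/5, a = 12.
Markov: P[X ≥ 12] ≤ μ/a = (14/5)/12 = 7/30.
Numerically: ≈ 0.2333.
(Since a = 12 > μ = 2.8000, the bound 7/30 is < 1 and informative.)

P[X ≥ 12] ≤ 7/30 ≈ 0.2333.


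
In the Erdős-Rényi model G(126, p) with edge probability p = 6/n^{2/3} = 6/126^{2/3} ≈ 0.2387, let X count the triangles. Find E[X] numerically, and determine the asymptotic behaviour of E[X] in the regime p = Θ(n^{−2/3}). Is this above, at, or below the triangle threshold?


Number of potential triangles: C(126, 3) = 325500.
Each occurs with probability p³ ≈ (0.2387)³ ≈ 1.360544e-02.
By linearity: E[X] = C(126, 3)·p³ ≈ 325500 · 1.360544e-02 ≈ 4428.5714.
Since α = 2/3 < 1, p = c/n^{2/3} ≫ 1/n is above the triangle threshold p ~ 1/n. Asymptotically E[X] ~ (c³/6)·n^{3(1−α)} = (6³/6)·n^{1} → ∞; triangles are abundant w.h.p.

E[X] ≈ 4428.5714; in regime p = Θ(1/n^{2/3}) E[X] diverges (above the triangle threshold p ~ 1/n).


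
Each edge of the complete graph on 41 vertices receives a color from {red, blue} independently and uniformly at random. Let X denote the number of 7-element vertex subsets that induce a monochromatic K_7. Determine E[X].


Let X = Σ_S X_S over the C(41, 7) = 22481940 subsets S of size 7, where X_S = 1 if the K_7 on S is monochromatic.
For a fixed S, the K_7 on S has C(7, 2) = 21 edges. P[all 21 edges red] = (1/2)^21, and likewise for blue, so P[monochromatic] = 2·(1/2)^21 = 2^{1 − 21} = 1/1048576.
By linearity: E[X] = C(41, 7) · 2^{1 − 21} = 22481940 · 1/1048576 = 5620485/262144.
Numerically: E[X] ≈ 21.440449.

E[X] = C(41,7)·2^(1−C(7,2)) = 5620485/262144 ≈ 21.440449.


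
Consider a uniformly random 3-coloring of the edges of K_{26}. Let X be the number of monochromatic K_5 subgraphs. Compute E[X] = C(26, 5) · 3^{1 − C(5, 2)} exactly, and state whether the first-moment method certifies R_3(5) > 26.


E[X] = C(26, 5) · 3^{1 − 10} = 65780 · 3^{−9} = 65780/19683.
As a reduced fraction: E[X] = 65780/19683 ≈ 3.3420.
Is E[X] < 1? NO.
Since E[X] ≥ 1, the first-moment bound is inconclusive at n = 26; it does NOT by itself certify R_3(5) > 26.

E[X] = 65780/19683 ≈ 3.3420; E[X] ≥ 1; first-moment method inconclusive here.


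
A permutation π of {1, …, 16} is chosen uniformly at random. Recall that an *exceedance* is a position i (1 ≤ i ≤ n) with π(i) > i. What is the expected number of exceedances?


Write X = Σ_{i=1}^{16} X_i, where X_i = 1_{π(i) > i}.
For each fixed i, π(i) is uniform over {1, …, 16} (marginal of a uniform permutation), so P[π(i) > i] = (n − i)/n. Summing: Σ_{i=1}^{16} (n − i)/n = (0 + 1 + … + 15)/16 = 16(16 − 1)/(2·16) = (16 − 1)/2.
Hence E[X] = Σ_{i=1}^{16} (16 − i)/16 = 15/2 ≈ 7.50000.

E[X] = 15/2 = 7.50000.


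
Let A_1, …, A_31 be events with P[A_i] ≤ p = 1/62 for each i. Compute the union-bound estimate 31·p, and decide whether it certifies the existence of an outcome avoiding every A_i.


Union bound: P[∪_{i=1}^{31} A_i] ≤ Σ_i P[A_i] ≤ 31·p = 31·(1/62) = 1/2.
Numerically: 1/2 ≈ 0.5000000.
Is 1/2 < 1? YES.
Since P[∪ A_i] ≤ 1/2 < 1, the complement has P[∩ A_i^c] ≥ 1 − 1/2 = 1/2 > 0, so some outcome avoids every A_i.

31·p = 1/2 ≈ 0.5000000; existence CERTIFIED by the union bound.


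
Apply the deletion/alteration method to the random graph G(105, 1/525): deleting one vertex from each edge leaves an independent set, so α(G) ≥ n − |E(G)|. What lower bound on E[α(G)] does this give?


E[|E(G)|] = C(105, 2)·p = 5460 · (1/525) = 52/5.
E[α(G)] ≥ n − E[|E(G)|] = 105 − 52/5 = 473/5.
Numerically: ≈ 94.6000.
(This is only a lower bound; the true E[α(G)] may be larger.)

E[α(G)] ≥ 473/5 ≈ 94.6000.


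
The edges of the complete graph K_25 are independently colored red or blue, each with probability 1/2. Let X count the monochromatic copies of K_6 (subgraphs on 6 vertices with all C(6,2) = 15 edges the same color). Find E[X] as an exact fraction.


Let X = Σ_S X_S over the C(25, 6) = 177100 subsets S of size 6, where X_S = 1 if the K_6 on S is monochromatic.
For a fixed S, the K_6 on S has C(6, 2) = 15 edges. P[all 15 edges red] = (1/2)^15, and likewise for blue, so P[monochromatic] = 2·(1/2)^15 = 2^{1 − 15} = 1/16384.
By linearity of expectation: E[X] = C(25, 6) · 2^{1 − 15} = 177100 · 1/16384 = 44275/4096.
Numerically: E[X] ≈ 10.8093.

E[X] = C(25,6)·2^(1−C(6,2)) = 44275/4096 ≈ 10.8093.


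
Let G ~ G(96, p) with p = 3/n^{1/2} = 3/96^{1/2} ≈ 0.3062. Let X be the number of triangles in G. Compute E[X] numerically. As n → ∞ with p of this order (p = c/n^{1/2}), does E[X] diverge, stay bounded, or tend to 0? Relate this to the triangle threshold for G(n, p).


Number of potential triangles: C(96, 3) = 142880.
Each occurs with probability p³ ≈ (0.3062)³ ≈ 2.870496e-02.
By linearity: E[X] = C(96, 3)·p³ ≈ 142880 · 2.870496e-02 ≈ 4101.3644.
Since α = 1/2 < 1, p = c/n^{1/2} ≫ 1/n is above the triangle threshold p ~ 1/n. Asymptotically E[X] ~ (c³/6)·n^{3(1−α)} = (3³/6)·n^{1.5} → ∞; triangles are abundant w.h.p.

E[X] ≈ 4101.3644; in regime p = Θ(1/n^{1/2}) E[X] diverges (above the triangle threshold p ~ 1/n).


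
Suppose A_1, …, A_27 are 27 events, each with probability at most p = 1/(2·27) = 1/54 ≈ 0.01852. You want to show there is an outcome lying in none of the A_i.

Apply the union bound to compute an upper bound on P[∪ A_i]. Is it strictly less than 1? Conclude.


Union bound: P[∪_{i=1}^{27} A_i] ≤ Σ_i P[A_i] ≤ 27·p = 27·(1/54) = 1/2.
Numerically: 1/2 ≈ 0.50000.
Is 1/2 < 1? YES.
Since P[∪ A_i] ≤ 1/2 < 1, the complement has P[∩ A_i^c] ≥ 1 − 1/2 = 1/2 > 0, so some outcome avoids every A_i.

27·p = 1/2 ≈ 0.50000; existence CERTIFIED by the union bound.


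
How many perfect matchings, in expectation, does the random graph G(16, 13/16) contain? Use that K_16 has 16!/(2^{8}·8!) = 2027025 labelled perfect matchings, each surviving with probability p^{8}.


K_16 has 16!/(2^{8}·8!) = 2027025 labelled perfect matchings.
For each such perfect matching H, let X_H = 1 if all 8 edges of H are present in G. Then P[X_H = 1] = p^{8} = (13/16)^{8} = 815730721/4294967296.
By linearity: E[X] = Σ_H E[X_H] = 2027025 · p^{8} = 2027025 · 815730721/4294967296 = 1653506564735025/4294967296.
Numerically: E[X] ≈ 3.8499e+05.

E[X] = 2027025 · (13/16)^{8} = 1653506564735025/4294967296 ≈ 3.8499e+05.


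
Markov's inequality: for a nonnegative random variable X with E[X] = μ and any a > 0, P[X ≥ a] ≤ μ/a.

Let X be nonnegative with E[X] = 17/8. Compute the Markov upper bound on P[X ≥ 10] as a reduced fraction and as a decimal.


μ = E[X] = 17/8, a = 10.
Markov: P[X ≥ 10] ≤ μ/a = (17/8)/10 = 17/80.
Numerically: ≈ 0.212.
(Since a = 10 > μ = 2.125, the bound 17/80 is < 1 and informative.)

P[X ≥ 10] ≤ 17/80 ≈ 0.212.


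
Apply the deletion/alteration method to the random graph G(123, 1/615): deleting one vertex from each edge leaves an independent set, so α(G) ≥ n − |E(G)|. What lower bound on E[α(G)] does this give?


E[|E(G)|] = C(123, 2)·p = 7503 · (1/615) = 61/5.
E[α(G)] ≥ n − E[|E(G)|] = 123 − 61/5 = 554/5.
Numerically: ≈ 110.80000.
(This is only a lower bound; the true E[α(G)] may be larger.)

E[α(G)] ≥ 554/5 ≈ 110.80000.


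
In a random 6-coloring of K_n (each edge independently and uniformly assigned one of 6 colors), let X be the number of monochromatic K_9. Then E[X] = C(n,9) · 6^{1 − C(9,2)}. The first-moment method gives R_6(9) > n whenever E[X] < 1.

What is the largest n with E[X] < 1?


We need C(n, 9) · 6^{1 − 36} < 1, i.e. C(n, 9) < 6^{36 − 1} = 1719070799748422591028658176.
Check values of n near the boundary:
  n = 4406: C(4406, 9) = 1710356485221788389505285700; 1710356485221788389505285700 < 1719070799748422591028658176? YES
  n = 4407: C(4407, 9) = 1713856532599459170657070050; 1713856532599459170657070050 < 1719070799748422591028658176? YES
  n = 4408: C(4408, 9) = 1717362945146264156457459600; 1717362945146264156457459600 < 1719070799748422591028658176? YES
  n = 4409: C(4409, 9) = 1720875732988608787686577131; 1720875732988608787686577131 < 1719070799748422591028658176? NO
  n = 4410: C(4410, 9) = 1724394906266704102180823710; 1724394906266704102180823710 < 1719070799748422591028658176? NO
  n = 4411: C(4411, 9) = 1727920475134582415883601405; 1727920475134582415883601405 < 1719070799748422591028658176? NO
The largest n with C(n, 9) < 1719070799748422591028658176 is n = 4408 (where E[X] = 35778394690547169926197075/35813974994758803979763712 ≈ 0.99901). Hence R_6(9) > 4408, i.e. R_6(9) ≥ 4409.

Largest n = 4408; hence R_6(9) > 4408.


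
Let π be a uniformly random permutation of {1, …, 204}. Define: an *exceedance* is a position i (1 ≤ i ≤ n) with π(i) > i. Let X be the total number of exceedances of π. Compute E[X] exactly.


Write X = Σ_{i=1}^{204} X_i, where X_i = 1_{π(i) > i}.
For each fixed i, π(i) is uniform over {1, …, 204} (marginal of a uniform permutation), so P[π(i) > i] = (n − i)/n. Summing: Σ_{i=1}^{204} (n − i)/n = (0 + 1 + … + 203)/204 = 204(204 − 1)/(2·204) = (204 − 1)/2.
Hence E[X] = Σ_{i=1}^{204} (204 − i)/204 = 203/2 ≈ 101.500000.

E[X] = 203/2 = 101.500000.


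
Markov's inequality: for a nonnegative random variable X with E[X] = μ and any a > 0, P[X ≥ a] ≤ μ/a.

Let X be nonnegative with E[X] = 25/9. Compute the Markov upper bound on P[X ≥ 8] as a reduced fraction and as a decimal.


μ = E[X] = 25/9, a = 8.
Markov: P[X ≥ 8] ≤ μ/a = (25/9)/8 = 25/72.
Numerically: ≈ 0.3472.
(Since a = 8 > μ = 2.7778, the bound 25/72 is < 1 and informative.)

P[X ≥ 8] ≤ 25/72 ≈ 0.3472.


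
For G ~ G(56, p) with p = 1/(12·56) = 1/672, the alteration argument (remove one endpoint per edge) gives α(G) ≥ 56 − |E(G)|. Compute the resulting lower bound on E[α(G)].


E[|E(G)|] = C(56, 2)·p = 1540 · (1/672) = 55/24.
E[α(G)] ≥ n − E[|E(G)|] = 56 − 55/24 = 1289/24.
Numerically: ≈ 53.70833.
(This is only a lower bound; the true E[α(G)] may be larger.)

E[α(G)] ≥ 1289/24 ≈ 53.70833.


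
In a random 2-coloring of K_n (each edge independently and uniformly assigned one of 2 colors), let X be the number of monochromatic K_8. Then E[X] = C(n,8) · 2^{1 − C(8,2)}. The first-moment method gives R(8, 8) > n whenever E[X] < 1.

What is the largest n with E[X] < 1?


We need C(n, 8) · 2^{1 − 28} < 1, i.e. C(n, 8) < 2^{28 − 1} = 134217728.
Check values of n near the boundary:
  n = 36: C(36, 8) = 30260340; 30260340 < 134217728? YES
  n = 37: C(37, 8) = 38608020; 38608020 < 134217728? YES
  n = 38: C(38, 8) = 48903492; 48903492 < 134217728? YES
  n = 39: C(39, 8) = 61523748; 61523748 < 134217728? YES
  n = 40: C(40, 8) = 76904685; 76904685 < 134217728? YES
  n = 41: C(41, 8) = 95548245; 95548245 < 134217728? YES
  n = 42: C(42, 8) = 118030185; 118030185 < 134217728? YES
  n = 43: C(43, 8) = 145008513; 145008513 < 134217728? NO
The largest n with C(n, 8) < 134217728 is n = 42 (where E[X] = 118030185/134217728 ≈ 0.87939). Hence R(8, 8) > 42, i.e. R(8, 8) ≥ 43.

Largest n = 42; hence R(8, 8) > 42.


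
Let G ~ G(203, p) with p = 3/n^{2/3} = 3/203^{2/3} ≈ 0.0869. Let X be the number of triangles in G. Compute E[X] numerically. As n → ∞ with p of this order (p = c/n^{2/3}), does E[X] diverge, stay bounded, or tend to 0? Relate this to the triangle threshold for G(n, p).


Number of potential triangles: C(203, 3) = 1373701.
Each occurs with probability p³ ≈ (0.0869)³ ≈ 6.55197e-04.
By linearity: E[X] = C(203, 3)·p³ ≈ 1373701 · 6.55197e-04 ≈ 900.044.
Since α = 2/3 < 1, p = c/n^{2/3} ≫ 1/n is above the triangle threshold p ~ 1/n. Asymptotically E[X] ~ (c³/6)·n^{3(1−α)} = (3³/6)·n^{1} → ∞; triangles are abundant w.h.p.

E[X] ≈ 900.044; in regime p = Θ(1/n^{2/3}) E[X] diverges (above the triangle threshold p ~ 1/n).


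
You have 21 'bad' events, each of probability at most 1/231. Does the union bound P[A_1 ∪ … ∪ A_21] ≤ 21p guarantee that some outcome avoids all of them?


Union bound: P[∪_{i=1}^{21} A_i] ≤ Σ_i P[A_i] ≤ 21·p = 21·(1/231) = 1/11.
Numerically: 1/11 ≈ 0.09091.
Is 1/11 < 1? YES.
Since P[∪ A_i] ≤ 1/11 < 1, the complement has P[∩ A_i^c] ≥ 1 − 1/11 = 10/11 > 0, so some outcome avoids every A_i.

21·p = 1/11 ≈ 0.09091; existence CERTIFIED by the union bound.


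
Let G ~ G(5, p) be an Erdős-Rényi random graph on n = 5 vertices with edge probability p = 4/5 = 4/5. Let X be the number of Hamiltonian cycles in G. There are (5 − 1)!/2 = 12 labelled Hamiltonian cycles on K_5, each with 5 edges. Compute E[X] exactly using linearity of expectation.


K_5 has (5 − 1)!/2 = 12 labelled Hamiltonian cycles.
For each such Hamiltonian cycle H, let X_H = 1 if all 5 edges of H are present in G. Then P[X_H = 1] = p^{5} = (4/5)^{5} = 1024/3125.
Summing the indicators: E[X] = Σ_H E[X_H] = 12 · p^{5} = 12 · 1024/3125 = 12288/3125.
Numerically: E[X] ≈ 3.9322.

E[X] = 12 · (4/5)^{5} = 12288/3125 ≈ 3.9322.


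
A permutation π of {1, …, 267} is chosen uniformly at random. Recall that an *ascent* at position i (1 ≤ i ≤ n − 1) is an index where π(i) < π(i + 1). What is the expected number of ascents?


Write X = Σ X_I over i = 1, …, 266, with X_I the indicator of one ascent.
There are 266 indicators.
For each fixed i, the pair (π(i), π(i+1)) is a uniformly random ordered pair of distinct values from {1, …, 267}; by symmetry P[π(i) < π(i+1)] = 1/2.
By linearity: E[X] = 266 · (1/2) = (267 − 1) · (1/2) = 133 ≈ 133.000000.

E[X] = 133 = 133.000000.


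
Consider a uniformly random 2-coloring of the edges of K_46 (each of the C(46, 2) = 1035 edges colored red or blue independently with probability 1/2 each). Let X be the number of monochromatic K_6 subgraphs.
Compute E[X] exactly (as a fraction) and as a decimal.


Let X = Σ_S X_S over the C(46, 6) = 9366819 subsets S of size 6, where X_S = 1 if the K_6 on S is monochromatic.
For a fixed S, the K_6 on S has C(6, 2) = 15 edges. P[all 15 edges red] = (1/2)^15, and likewise for blue, so P[monochromatic] = 2·(1/2)^15 = 2^{1 − 15} = 1/16384.
By linearity: E[X] = C(46, 6) · 2^{1 − 15} = 9366819 · 1/16384 = 9366819/16384.
Numerically: E[X] ≈ 571.705261.

E[X] = C(46,6)·2^(1−C(6,2)) = 9366819/16384 ≈ 571.705261.


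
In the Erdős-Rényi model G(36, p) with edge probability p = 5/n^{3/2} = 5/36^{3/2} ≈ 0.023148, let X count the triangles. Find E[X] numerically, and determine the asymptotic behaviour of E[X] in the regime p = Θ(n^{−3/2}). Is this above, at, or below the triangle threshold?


Number of potential triangles: C(36, 3) = 7140.
Each occurs with probability p³ ≈ (0.023148)³ ≈ 1.2403629e-05.
By linearity: E[X] = C(36, 3)·p³ ≈ 7140 · 1.2403629e-05 ≈ 0.08856.
Since α = 3/2 > 1, p = c/n^{3/2} = o(1/n) is below the triangle threshold p ~ 1/n. Asymptotically E[X] ~ (c³/6)·n^{3(1−α)} = (5³/6)·n^{-1.5} → 0, so by Markov's inequality G has no triangles w.h.p.

E[X] ≈ 0.08856; in regime p = Θ(1/n^{3/2}) E[X] tends to 0 (below the triangle threshold p ~ 1/n).


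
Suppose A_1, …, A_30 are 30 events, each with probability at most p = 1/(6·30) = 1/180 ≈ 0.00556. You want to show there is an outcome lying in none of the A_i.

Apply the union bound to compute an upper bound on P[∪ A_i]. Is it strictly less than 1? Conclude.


Union bound: P[∪_{i=1}^{30} A_i] ≤ Σ_i P[A_i] ≤ 30·p = 30·(1/180) = 1/6.
Numerically: 1/6 ≈ 0.16667.
Is 1/6 < 1? YES.
Since P[∪ A_i] ≤ 1/6 < 1, the complement has P[∩ A_i^c] ≥ 1 − 1/6 = 5/6 > 0, so some outcome avoids every A_i.

30·p = 1/6 ≈ 0.16667; existence CERTIFIED by the union bound.


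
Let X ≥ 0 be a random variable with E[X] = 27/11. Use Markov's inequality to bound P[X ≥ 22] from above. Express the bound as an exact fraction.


μ = E[X] = 27/11, a = 22.
Markov: P[X ≥ 22] ≤ μ/a = (27/11)/22 = 27/242.
Numerically: ≈ 0.1116.
(Since a = 22 > μ = 2.4545, the bound 27/242 is < 1 and informative.)

P[X ≥ 22] ≤ 27/242 ≈ 0.1116.


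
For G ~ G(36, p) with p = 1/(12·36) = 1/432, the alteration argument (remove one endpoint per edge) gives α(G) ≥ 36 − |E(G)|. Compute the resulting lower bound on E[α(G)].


E[|E(G)|] = C(36, 2)·p = 630 · (1/432) = 35/24.
E[α(G)] ≥ n − E[|E(G)|] = 36 − 35/24 = 829/24.
Numerically: ≈ 34.542.
(This is only a lower bound; the true E[α(G)] may be larger.)

E[α(G)] ≥ 829/24 ≈ 34.542.


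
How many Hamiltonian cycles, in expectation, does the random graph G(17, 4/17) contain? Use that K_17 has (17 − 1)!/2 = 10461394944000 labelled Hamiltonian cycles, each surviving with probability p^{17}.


K_17 has (17 − 1)!/2 = 10461394944000 labelled Hamiltonian cycles.
For each such Hamiltonian cycle H, let X_H = 1 if all 17 edges of H are present in G. Then P[X_H = 1] = p^{17} = (4/17)^{17} = 17179869184/827240261886336764177.
By linearity of expectation: E[X] = Σ_H E[X_H] = 10461394944000 · p^{17} = 10461394944000 · 17179869184/827240261886336764177 = 179725396620079005696000/827240261886336764177.
Numerically: E[X] ≈ 217.259.

E[X] = 10461394944000 · (4/17)^{17} = 179725396620079005696000/827240261886336764177 ≈ 217.259.


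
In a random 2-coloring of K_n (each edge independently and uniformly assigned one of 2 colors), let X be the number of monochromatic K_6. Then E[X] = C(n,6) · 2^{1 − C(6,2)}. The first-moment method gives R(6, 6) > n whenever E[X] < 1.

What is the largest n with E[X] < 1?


We need C(n, 6) · 2^{1 − 15} < 1, i.e. C(n, 6) < 2^{15 − 1} = 16384.
Check values of n near the boundary:
  n = 16: C(16, 6) = 8008; 8008 < 16384? YES
  n = 17: C(17, 6) = 12376; 12376 < 16384? YES
  n = 18: C(18, 6) = 18564; 18564 < 16384? NO
  n = 19: C(19, 6) = 27132; 27132 < 16384? NO
  n = 20: C(20, 6) = 38760; 38760 < 16384? NO
The largest n with C(n, 6) < 16384 is n = 17 (where E[X] = 1547/2048 ≈ 0.755). Hence R(6, 6) > 17, i.e. R(6, 6) ≥ 18.

Largest n = 17; hence R(6, 6) > 17.


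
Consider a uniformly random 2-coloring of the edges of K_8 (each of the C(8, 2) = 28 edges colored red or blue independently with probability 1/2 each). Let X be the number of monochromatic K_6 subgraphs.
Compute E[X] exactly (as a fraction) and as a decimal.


Let X = Σ_S X_S over the C(8, 6) = 28 subsets S of size 6, where X_S = 1 if the K_6 on S is monochromatic.
For a fixed S, the K_6 on S has C(6, 2) = 15 edges. P[all 15 edges red] = (1/2)^15, and likewise for blue, so P[monochromatic] = 2·(1/2)^15 = 2^{1 − 15} = 1/16384.
By linearity: E[X] = C(8, 6) · 2^{1 − 15} = 28 · 1/16384 = 7/4096.
Numerically: E[X] ≈ 0.00171.

E[X] = C(8,6)·2^(1−C(6,2)) = 7/4096 ≈ 0.00171.


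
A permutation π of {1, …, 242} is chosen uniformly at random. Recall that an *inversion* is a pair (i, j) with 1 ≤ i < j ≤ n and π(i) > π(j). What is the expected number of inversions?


Write X = Σ X_I over the C(242, 2) = 29161 pairs i < j, with X_I the indicator of one inversion.
There are 29161 indicators.
For each fixed pair i < j, the values π(i) and π(j) are two distinct elements of {1, …, 242} in uniformly random order; by symmetry P[π(i) > π(j)] = 1/2.
By linearity: E[X] = 29161 · (1/2) = C(242, 2) · (1/2) = 29161/2 = 29161/2 ≈ 14580.500000.

E[X] = 29161/2 = 14580.500000.


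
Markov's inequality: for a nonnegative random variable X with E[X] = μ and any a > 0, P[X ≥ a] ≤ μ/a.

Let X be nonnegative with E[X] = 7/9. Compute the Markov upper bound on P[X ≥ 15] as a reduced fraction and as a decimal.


μ = E[X] = 7/9, a = 15.
Markov: P[X ≥ 15] ≤ μ/a = (7/9)/15 = 7/135.
Numerically: ≈ 0.05185.
(Since a = 15 > μ = 0.77778, the bound 7/135 is < 1 and informative.)

P[X ≥ 15] ≤ 7/135 ≈ 0.05185.


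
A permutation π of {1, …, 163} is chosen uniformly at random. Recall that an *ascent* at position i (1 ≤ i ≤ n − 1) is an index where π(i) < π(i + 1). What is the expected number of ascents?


Write X = Σ X_I over i = 1, …, 162, with X_I the indicator of one ascent.
There are 162 indicators.
For each fixed i, the pair (π(i), π(i+1)) is a uniformly random ordered pair of distinct values from {1, …, 163}; by symmetry P[π(i) < π(i+1)] = 1/2.
By linearity: E[X] = 162 · (1/2) = (163 − 1) · (1/2) = 81 ≈ 81.000.

E[X] = 81 = 81.000.


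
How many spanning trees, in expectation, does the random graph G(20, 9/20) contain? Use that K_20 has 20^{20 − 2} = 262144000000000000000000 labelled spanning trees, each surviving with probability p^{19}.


K_20 has 20^{20 − 2} = 262144000000000000000000 labelled spanning trees.
For each such spanning tree H, let X_H = 1 if all 19 edges of H are present in G. Then P[X_H = 1] = p^{19} = (9/20)^{19} = 1350851717672992089/5242880000000000000000000.
Summing the indicators: E[X] = Σ_H E[X_H] = 262144000000000000000000 · p^{19} = 262144000000000000000000 · 1350851717672992089/5242880000000000000000000 = 1350851717672992089/20.
Numerically: E[X] ≈ 6.75e+16.

E[X] = 262144000000000000000000 · (9/20)^{19} = 1350851717672992089/20 ≈ 6.75e+16.


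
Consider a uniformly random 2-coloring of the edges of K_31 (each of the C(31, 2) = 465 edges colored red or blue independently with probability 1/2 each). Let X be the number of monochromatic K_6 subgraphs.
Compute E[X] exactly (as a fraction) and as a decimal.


Let X = Σ_S X_S over the C(31, 6) = 736281 subsets S of size 6, where X_S = 1 if the K_6 on S is monochromatic.
For a fixed S, the K_6 on S has C(6, 2) = 15 edges. P[all 15 edges red] = (1/2)^15, and likewise for blue, so P[monochromatic] = 2·(1/2)^15 = 2^{1 − 15} = 1/16384.
By linearity of expectation: E[X] = C(31, 6) · 2^{1 − 15} = 736281 · 1/16384 = 736281/16384.
Numerically: E[X] ≈ 44.939026.

E[X] = C(31,6)·2^(1−C(6,2)) = 736281/16384 ≈ 44.939026.


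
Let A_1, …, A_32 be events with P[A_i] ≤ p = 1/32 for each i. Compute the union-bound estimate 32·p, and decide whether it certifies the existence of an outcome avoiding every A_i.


Union bound: P[∪_{i=1}^{32} A_i] ≤ Σ_i P[A_i] ≤ 32·p = 32·(1/32) = 1.
Numerically: 1 ≈ 1.000000.
Is 1 < 1? NO.
Since the bound 1 is ≥ 1, the union bound is uninformative here; it does NOT by itself certify existence.

32·p = 1 ≈ 1.000000; existence NOT certified by the union bound.


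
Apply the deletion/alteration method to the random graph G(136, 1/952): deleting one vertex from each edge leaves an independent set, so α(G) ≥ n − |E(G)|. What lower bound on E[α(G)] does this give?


E[|E(G)|] = C(136, 2)·p = 9180 · (1/952) = 135/14.
E[α(G)] ≥ n − E[|E(G)|] = 136 − 135/14 = 1769/14.
Numerically: ≈ 126.35714.
(This is only a lower bound; the true E[α(G)] may be larger.)

E[α(G)] ≥ 1769/14 ≈ 126.35714.


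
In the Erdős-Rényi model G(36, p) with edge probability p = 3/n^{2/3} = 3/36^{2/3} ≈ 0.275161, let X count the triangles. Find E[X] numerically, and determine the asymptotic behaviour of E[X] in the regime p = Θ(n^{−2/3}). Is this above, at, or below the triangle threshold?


Number of potential triangles: C(36, 3) = 7140.
Each occurs with probability p³ ≈ (0.275161)³ ≈ 2.08333333e-02.
By linearity: E[X] = C(36, 3)·p³ ≈ 7140 · 2.08333333e-02 ≈ 148.750000.
Since α = 2/3 < 1, p = c/n^{2/3} ≫ 1/n is above the triangle threshold p ~ 1/n. Asymptotically E[X] ~ (c³/6)·n^{3(1−α)} = (3³/6)·n^{1} → ∞; triangles are abundant w.h.p.

E[X] ≈ 148.750000; in regime p = Θ(1/n^{2/3}) E[X] diverges (above the triangle threshold p ~ 1/n).


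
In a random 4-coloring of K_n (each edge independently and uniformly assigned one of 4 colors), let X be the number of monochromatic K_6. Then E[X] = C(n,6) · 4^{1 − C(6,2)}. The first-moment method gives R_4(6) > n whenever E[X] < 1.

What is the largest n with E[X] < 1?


We need C(n, 6) · 4^{1 − 15} < 1, i.e. C(n, 6) < 4^{15 − 1} = 268435456.
Check values of n near the boundary:
  n = 77: C(77, 6) = 237093780; 237093780 < 268435456? YES
  n = 78: C(78, 6) = 256851595; 256851595 < 268435456? YES
  n = 79: C(79, 6) = 277962685; 277962685 < 268435456? NO
  n = 80: C(80, 6) = 300500200; 300500200 < 268435456? NO
The largest n with C(n, 6) < 268435456 is n = 78 (where E[X] = 256851595/268435456 ≈ 0.9568). Hence R_4(6) > 78, i.e. R_4(6) ≥ 79.

Largest n = 78; hence R_4(6) > 78.


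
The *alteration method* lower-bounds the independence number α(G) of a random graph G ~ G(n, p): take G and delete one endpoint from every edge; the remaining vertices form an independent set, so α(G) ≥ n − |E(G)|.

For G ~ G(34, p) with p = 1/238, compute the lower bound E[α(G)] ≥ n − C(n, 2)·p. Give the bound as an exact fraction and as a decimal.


E[|E(G)|] = C(34, 2)·p = 561 · (1/238) = 33/14.
E[α(G)] ≥ n − E[|E(G)|] = 34 − 33/14 = 443/14.
Numerically: ≈ 31.6429.
(This is only a lower bound; the true E[α(G)] may be larger.)

E[α(G)] ≥ 443/14 ≈ 31.6429.


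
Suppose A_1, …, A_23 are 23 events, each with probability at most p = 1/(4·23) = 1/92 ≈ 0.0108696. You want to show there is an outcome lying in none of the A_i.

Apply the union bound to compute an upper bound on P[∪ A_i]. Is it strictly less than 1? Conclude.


Union bound: P[∪_{i=1}^{23} A_i] ≤ Σ_i P[A_i] ≤ 23·p = 23·(1/92) = 1/4.
Numerically: 1/4 ≈ 0.2500000.
Is 1/4 < 1? YES.
Since P[∪ A_i] ≤ 1/4 < 1, the complement has P[∩ A_i^c] ≥ 1 − 1/4 = 3/4 > 0, so some outcome avoids every A_i.

23·p = 1/4 ≈ 0.2500000; existence CERTIFIED by the union bound.


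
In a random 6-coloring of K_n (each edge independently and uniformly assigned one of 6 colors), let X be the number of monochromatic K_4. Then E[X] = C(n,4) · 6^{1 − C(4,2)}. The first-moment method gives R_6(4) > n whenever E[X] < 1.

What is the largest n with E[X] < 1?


We need C(n, 4) · 6^{1 − 6} < 1, i.e. C(n, 4) < 6^{6 − 1} = 7776.
Check values of n near the boundary:
  n = 21: C(21, 4) = 5985; 5985 < 7776? YES
  n = 22: C(22, 4) = 7315; 7315 < 7776? YES
  n = 23: C(23, 4) = 8855; 8855 < 7776? NO
  n = 24: C(24, 4) = 10626; 10626 < 7776? NO
The largest n with C(n, 4) < 7776 is n = 22 (where E[X] = 7315/7776 ≈ 0.9407150). Hence R_6(4) > 22, i.e. R_6(4) ≥ 23.

Largest n = 22; hence R_6(4) > 22.


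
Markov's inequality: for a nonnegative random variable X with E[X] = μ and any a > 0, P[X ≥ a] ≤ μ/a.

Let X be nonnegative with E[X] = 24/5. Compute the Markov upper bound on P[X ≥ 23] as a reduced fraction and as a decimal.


μ = E[X] = 24/5, a = 23.
Markov: P[X ≥ 23] ≤ μ/a = (24/5)/23 = 24/115.
Numerically: ≈ 0.20870.
(Since a = 23 > μ = 4.80000, the bound 24/115 is < 1 and informative.)

P[X ≥ 23] ≤ 24/115 ≈ 0.20870.


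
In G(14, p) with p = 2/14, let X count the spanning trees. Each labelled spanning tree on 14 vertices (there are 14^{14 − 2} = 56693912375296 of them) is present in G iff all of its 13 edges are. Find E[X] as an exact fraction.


K_14 has 14^{14 − 2} = 56693912375296 labelled spanning trees.
For each such spanning tree H, let X_H = 1 if all 13 edges of H are present in G. Then P[X_H = 1] = p^{13} = (1/7)^{13} = 1/96889010407.
Summing the indicators: E[X] = Σ_H E[X_H] = 56693912375296 · p^{13} = 56693912375296 · 1/96889010407 = 4096/7.
Numerically: E[X] ≈ 585.

E[X] = 56693912375296 · (1/7)^{13} = 4096/7 ≈ 585.


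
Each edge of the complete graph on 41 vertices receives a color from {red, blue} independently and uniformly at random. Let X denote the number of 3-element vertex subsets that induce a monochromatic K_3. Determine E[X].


Let X = Σ_S X_S over the C(41, 3) = 10660 subsets S of size 3, where X_S = 1 if the K_3 on S is monochromatic.
For a fixed S, the K_3 on S has C(3, 2) = 3 edges. P[all 3 edges red] = (1/2)^3, and likewise for blue, so P[monochromatic] = 2·(1/2)^3 = 2^{1 − 3} = 1/4.
Summing: E[X] = C(41, 3) · 2^{1 − 3} = 10660 · 1/4 = 2665.
Numerically: E[X] ≈ 2665.000.

E[X] = C(41,3)·2^(1−C(3,2)) = 2665 ≈ 2665.000.


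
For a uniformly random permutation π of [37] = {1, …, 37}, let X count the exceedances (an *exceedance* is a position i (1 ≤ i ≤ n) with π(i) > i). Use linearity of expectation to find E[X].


Write X = Σ_{i=1}^{37} X_i, where X_i = 1_{π(i) > i}.
For each fixed i, π(i) is uniform over {1, …, 37} (marginal of a uniform permutation), so P[π(i) > i] = (n − i)/n. Summing: Σ_{i=1}^{37} (n − i)/n = (0 + 1 + … + 36)/37 = 37(37 − 1)/(2·37) = (37 − 1)/2.
Hence E[X] = Σ_{i=1}^{37} (37 − i)/37 = 18 ≈ 18.000000.

E[X] = 18 = 18.000000.


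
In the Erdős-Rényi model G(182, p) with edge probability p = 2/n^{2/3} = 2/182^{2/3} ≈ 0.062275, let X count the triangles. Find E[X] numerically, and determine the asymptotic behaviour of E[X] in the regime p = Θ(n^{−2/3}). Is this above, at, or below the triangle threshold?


Number of potential triangles: C(182, 3) = 988260.
Each occurs with probability p³ ≈ (0.062275)³ ≈ 2.4151673e-04.
By linearity: E[X] = C(182, 3)·p³ ≈ 988260 · 2.4151673e-04 ≈ 238.68132.
Since α = 2/3 < 1, p = c/n^{2/3} ≫ 1/n is above the triangle threshold p ~ 1/n. Asymptotically E[X] ~ (c³/6)·n^{3(1−α)} = (2³/6)·n^{1} → ∞; triangles are abundant w.h.p.

E[X] ≈ 238.68132; in regime p = Θ(1/n^{2/3}) E[X] diverges (above the triangle threshold p ~ 1/n).


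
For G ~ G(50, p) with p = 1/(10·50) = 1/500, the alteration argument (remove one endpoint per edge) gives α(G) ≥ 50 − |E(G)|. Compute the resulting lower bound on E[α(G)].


E[|E(G)|] = C(50, 2)·p = 1225 · (1/500) = 49/20.
E[α(G)] ≥ n − E[|E(G)|] = 50 − 49/20 = 951/20.
Numerically: ≈ 47.550000.
(This is only a lower bound; the true E[α(G)] may be larger.)

E[α(G)] ≥ 951/20 ≈ 47.550000.


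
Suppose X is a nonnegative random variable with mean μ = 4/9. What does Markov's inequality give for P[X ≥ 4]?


μ = E[X] = 4/9, a = 4.
Markov: P[X ≥ 4] ≤ μ/a = (4/9)/4 = 1/9.
Numerically: ≈ 0.11111.
(Since a = 4 > μ = 0.44444, the bound 1/9 is < 1 and informative.)

P[X ≥ 4] ≤ 1/9 ≈ 0.11111.


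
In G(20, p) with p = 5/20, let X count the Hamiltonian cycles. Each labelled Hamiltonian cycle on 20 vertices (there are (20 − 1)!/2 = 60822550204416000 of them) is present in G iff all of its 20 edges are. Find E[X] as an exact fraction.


K_20 has (20 − 1)!/2 = 60822550204416000 labelled Hamiltonian cycles.
For each such Hamiltonian cycle H, let X_H = 1 if all 20 edges of H are present in G. Then P[X_H = 1] = p^{20} = (1/4)^{20} = 1/1099511627776.
By linearity: E[X] = Σ_H E[X_H] = 60822550204416000 · p^{20} = 60822550204416000 · 1/1099511627776 = 1856156927625/33554432.
Numerically: E[X] ≈ 5.532e+04.

E[X] = 60822550204416000 · (1/4)^{20} = 1856156927625/33554432 ≈ 5.532e+04.


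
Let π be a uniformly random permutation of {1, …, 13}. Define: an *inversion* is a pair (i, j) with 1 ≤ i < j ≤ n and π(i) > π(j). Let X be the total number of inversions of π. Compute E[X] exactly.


Write X = Σ X_I over the C(13, 2) = 78 pairs i < j, with X_I the indicator of one inversion.
There are 78 indicators.
For each fixed pair i < j, the values π(i) and π(j) are two distinct elements of {1, …, 13} in uniformly random order; by symmetry P[π(i) > π(j)] = 1/2.
By linearity: E[X] = 78 · (1/2) = C(13, 2) · (1/2) = 78/2 = 39 ≈ 39.0000.

E[X] = 39 = 39.0000.
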